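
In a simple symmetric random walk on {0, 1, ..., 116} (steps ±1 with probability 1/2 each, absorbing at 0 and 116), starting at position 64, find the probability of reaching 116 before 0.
P(hit 116 before 0) = 64/116 = 16/29

Let u_k = P(hit 116 before 0 | start at k). Then u_0 = 0, u_116 = 1, and u_k = u_{k-1}/2 + u_{k+1}/2 for 1 ≤ k ≤ 115. This harmonic recurrence is solved by u_k = k/116, giving u_64 = 64/116 = 16/29.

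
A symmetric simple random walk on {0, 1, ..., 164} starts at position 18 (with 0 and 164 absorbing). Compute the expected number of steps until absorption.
E[τ | X_0 = 18] = 2628

Let v_k = E[τ | X_0 = k]. Boundary: v_0 = v_164 = 0. Recurrence: v_k = 1 + (v_{k-1} + v_{k+1})/2 for 1 ≤ k ≤ 163. The particular solution to v_k − (v_{k-1} + v_{k+1})/2 = 1 is v_k = −k^2. Adding homogeneous solution A + B k and matching boundaries gives v_k = k (164 − k). Substituting k = 18: v_18 = 18 · 146 = 2628.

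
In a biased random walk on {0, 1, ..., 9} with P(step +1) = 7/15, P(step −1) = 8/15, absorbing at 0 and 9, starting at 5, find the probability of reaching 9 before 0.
P(hit 9 before 0) = (1 − (8/7)^5) / (1 − (8/7)^9) = 38322361/93864121

Let u_k denote P(reach 9 before 0 | start at k). Boundary: u_0 = 0, u_9 = 1. Recurrence: u_k = 7/15·u_{k+1} + 8/15·u_{k-1} for 1 ≤ k ≤ 8. Try u_k = A + B·r^k with r = q/p = (8/15)/(7/15) = 8/7. Substitution satisfies the recurrence; boundary conditions give:
  u_k = (1 − r^k) / (1 − r^N) = (1 − (8/7)^5) / (1 − (8/7)^9) = 38322361/93864121.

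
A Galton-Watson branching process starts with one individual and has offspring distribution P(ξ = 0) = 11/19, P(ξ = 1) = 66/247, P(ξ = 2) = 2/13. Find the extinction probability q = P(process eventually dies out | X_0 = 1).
q = 1

Mean offspring μ = 0·11/19 + 1·66/247 + 2·2/13 = 142/247 ≤ 1. For μ ≤ 1 with offspring not concentrated at 1, the Galton-Watson process goes extinct almost surely, so q = 1.
(Algebraic check: The pgf is f(s) = 11/19 + 66/247·s + 2/13·s². The extinction probability q is the smallest fixed point of f in [0, 1]. Setting s = f(s):
  2/13·s² + (66/247 − 1)·s + 11/19 = 0
  2/13·s² − (11/19 + 2/13)·s + 11/19 = 0
which factors as (s − 1)·(2/13·s − 11/19) = 0, giving roots s = 1 and s = (11/19)/(2/13) = 143/38. Since 143/38 ≥ 1, the smallest root in [0, 1] is s = 1.)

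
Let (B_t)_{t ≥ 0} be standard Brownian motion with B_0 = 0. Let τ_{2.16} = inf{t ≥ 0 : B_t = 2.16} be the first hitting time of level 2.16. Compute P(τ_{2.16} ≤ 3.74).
P(τ_{2.16} ≤ 3.74) = 2(1 − Φ(2.16/√3.74)) = 2(1 − Φ(1.1169)) ≈ 0.2640

By the reflection principle for standard BM, P(τ_b ≤ t) = 2 · P(B_t ≥ b). Since B_t ~ N(0, t), P(B_t ≥ 2.16) = 1 − Φ(2.16/√t) = 1 − Φ(2.16/√3.74) = 1 − Φ(1.1169) ≈ 0.13202. Doubling: P(τ_{2.16} ≤ 3.74) ≈ 2 · 0.13202 = 0.26404 ≈ 0.2640.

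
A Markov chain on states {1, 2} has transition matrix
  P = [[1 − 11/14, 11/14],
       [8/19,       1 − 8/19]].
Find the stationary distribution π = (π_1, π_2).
π_1 = 112/321, π_2 = 209/321

Solve πP = π with π_1 + π_2 = 1. From πP = π: π_1 · (1 − 11/14) + π_2 · 8/19 = π_1 ⇒ π_2 · 8/19 = π_1 · 11/14 ⇒ π_2/π_1 = (11/14)/(8/19) = 209/112. Together with π_1 + π_2 = 1:
  π_1 = (8/19)/(11/14 + 8/19) = (8/19)/(321/266) = 112/321,
  π_2 = (11/14)/(11/14 + 8/19) = (11/14)/(321/266) = 209/321.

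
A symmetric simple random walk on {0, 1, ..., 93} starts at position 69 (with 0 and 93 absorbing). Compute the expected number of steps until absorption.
E[τ | X_0 = 69] = 1656

Let v_k = E[τ | X_0 = k]. Boundary: v_0 = v_93 = 0. Recurrence: v_k = 1 + (v_{k-1} + v_{k+1})/2 for 1 ≤ k ≤ 92. The particular solution to v_k − (v_{k-1} + v_{k+1})/2 = 1 is v_k = −k^2. Adding homogeneous solution A + B k and matching boundaries gives v_k = k (93 − k). Substituting k = 69: v_69 = 69 · 24 = 1656.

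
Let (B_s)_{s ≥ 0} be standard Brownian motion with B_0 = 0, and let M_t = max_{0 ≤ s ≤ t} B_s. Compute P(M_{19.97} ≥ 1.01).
P(M_{19.97} ≥ 1.01) = 2·P(B_{19.97} ≥ 1.01) = 2(1 − Φ(1.01/√19.97)) ≈ 0.8212

By the reflection principle for Brownian motion, P(M_t ≥ a) = 2 · P(B_t ≥ a) for a ≥ 0. Since B_t ~ N(0, t), P(B_t ≥ 1.01) = 1 − Φ(1.01/√t) = 1 − Φ(1.01/√19.97) = 1 − Φ(0.2260). So
  P(M_{19.97} ≥ 1.01) = 2(1 − Φ(0.2260)) ≈ 0.8212.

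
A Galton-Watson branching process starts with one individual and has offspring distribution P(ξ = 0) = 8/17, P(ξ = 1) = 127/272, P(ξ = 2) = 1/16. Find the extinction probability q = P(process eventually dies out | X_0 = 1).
q = 1

Mean offspring μ = 0·8/17 + 1·127/272 + 2·1/16 = 161/272 ≤ 1. For μ ≤ 1 with offspring not concentrated at 1, the Galton-Watson process goes extinct almost surely, so q = 1.
(Algebraic check: The pgf is f(s) = 8/17 + 127/272·s + 1/16·s². The extinction probability q is the smallest fixed point of f in [0, 1]. Setting s = f(s):
  1/16·s² + (127/272 − 1)·s + 8/17 = 0
  1/16·s² − (8/17 + 1/16)·s + 8/17 = 0
which factors as (s − 1)·(1/16·s − 8/17) = 0, giving roots s = 1 and s = (8/17)/(1/16) = 128/17. Since 128/17 ≥ 1, the smallest root in [0, 1] is s = 1.)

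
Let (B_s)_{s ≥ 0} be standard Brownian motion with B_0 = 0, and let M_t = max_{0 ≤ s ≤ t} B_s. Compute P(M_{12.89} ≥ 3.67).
P(M_{12.89} ≥ 3.67) = 2·P(B_{12.89} ≥ 3.67) = 2(1 − Φ(3.67/√12.89)) ≈ 0.3067

By the reflection principle for Brownian motion, P(M_t ≥ a) = 2 · P(B_t ≥ a) for a ≥ 0. Since B_t ~ N(0, t), P(B_t ≥ 3.67) = 1 − Φ(3.67/√t) = 1 − Φ(3.67/√12.89) = 1 − Φ(1.0222). So
  P(M_{12.89} ≥ 3.67) = 2(1 − Φ(1.0222)) ≈ 0.3067.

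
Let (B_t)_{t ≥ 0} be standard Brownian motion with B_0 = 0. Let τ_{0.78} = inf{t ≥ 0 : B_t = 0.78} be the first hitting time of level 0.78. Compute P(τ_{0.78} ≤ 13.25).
P(τ_{0.78} ≤ 13.25) = 2(1 − Φ(0.78/√13.25)) = 2(1 − Φ(0.2143)) ≈ 0.8303

By the reflection principle for standard BM, P(τ_b ≤ t) = 2 · P(B_t ≥ b). Since B_t ~ N(0, t), P(B_t ≥ 0.78) = 1 − Φ(0.78/√t) = 1 − Φ(0.78/√13.25) = 1 − Φ(0.2143) ≈ 0.41516. Doubling: P(τ_{0.78} ≤ 13.25) ≈ 2 · 0.41516 = 0.83032 ≈ 0.8303.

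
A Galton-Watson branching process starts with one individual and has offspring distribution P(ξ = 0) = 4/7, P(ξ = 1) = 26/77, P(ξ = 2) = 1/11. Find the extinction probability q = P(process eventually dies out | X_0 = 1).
q = 1

Mean offspring μ = 0·4/7 + 1·26/77 + 2·1/11 = 40/77 ≤ 1. For μ ≤ 1 with offspring not concentrated at 1, the Galton-Watson process goes extinct almost surely, so q = 1.
(Algebraic check: The pgf is f(s) = 4/7 + 26/77·s + 1/11·s². The extinction probability q is the smallest fixed point of f in [0, 1]. Setting s = f(s):
  1/11·s² + (26/77 − 1)·s + 4/7 = 0
  1/11·s² − (4/7 + 1/11)·s + 4/7 = 0
which factors as (s − 1)·(1/11·s − 4/7) = 0, giving roots s = 1 and s = (4/7)/(1/11) = 44/7. Since 44/7 ≥ 1, the smallest root in [0, 1] is s = 1.)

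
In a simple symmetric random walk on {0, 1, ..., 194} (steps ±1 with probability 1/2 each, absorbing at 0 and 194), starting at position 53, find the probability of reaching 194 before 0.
P(hit 194 before 0) = 53/194

Let u_k = P(hit 194 before 0 | start at k). Then u_0 = 0, u_194 = 1, and u_k = u_{k-1}/2 + u_{k+1}/2 for 1 ≤ k ≤ 193. This harmonic recurrence is solved by u_k = k/194, giving u_53 = 53/194.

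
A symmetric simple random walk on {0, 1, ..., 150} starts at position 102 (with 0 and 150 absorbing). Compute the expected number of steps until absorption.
E[τ | X_0 = 102] = 4896

Let v_k = E[τ | X_0 = k]. Boundary: v_0 = v_150 = 0. Recurrence: v_k = 1 + (v_{k-1} + v_{k+1})/2 for 1 ≤ k ≤ 149. The particular solution to v_k − (v_{k-1} + v_{k+1})/2 = 1 is v_k = −k^2. Adding homogeneous solution A + B k and matching boundaries gives v_k = k (150 − k). Substituting k = 102: v_102 = 102 · 48 = 4896.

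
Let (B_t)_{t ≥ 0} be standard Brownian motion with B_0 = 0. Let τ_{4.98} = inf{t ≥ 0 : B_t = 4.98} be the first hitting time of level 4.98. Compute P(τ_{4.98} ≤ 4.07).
P(τ_{4.98} ≤ 4.07) = 2(1 − Φ(4.98/√4.07)) = 2(1 − Φ(2.4685)) ≈ 0.0136

By the reflection principle for standard BM, P(τ_b ≤ t) = 2 · P(B_t ≥ b). Since B_t ~ N(0, t), P(B_t ≥ 4.98) = 1 − Φ(4.98/√t) = 1 − Φ(4.98/√4.07) = 1 − Φ(2.4685) ≈ 0.00678. Doubling: P(τ_{4.98} ≤ 4.07) ≈ 2 · 0.00678 = 0.01356 ≈ 0.0136.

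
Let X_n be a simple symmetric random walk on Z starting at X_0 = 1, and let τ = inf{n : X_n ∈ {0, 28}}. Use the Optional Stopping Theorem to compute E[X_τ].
E[X_τ] = 1

X_n is a martingale and τ is a bounded-mean stopping time (indeed τ is finite a.s. with bounded expectation since the walk is in a bounded region). By the OST, E[X_τ] = E[X_0] = 1. Equivalently: E[X_τ] = 28 · P(hit 28 first) + 0 · P(hit 0 first) = 28 · (1/28) = 1.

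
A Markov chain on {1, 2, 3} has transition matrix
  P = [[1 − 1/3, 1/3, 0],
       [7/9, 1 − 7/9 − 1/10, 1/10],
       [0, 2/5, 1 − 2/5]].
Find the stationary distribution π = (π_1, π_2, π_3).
π = (28/43, 12/43, 3/43)

This is a birth-death chain on three states, which satisfies detailed balance: π_1 · P_{12} = π_2 · P_{21} and π_2 · P_{23} = π_3 · P_{32}.
From π_1 · 1/3 = π_2 · 7/9: π_2/π_1 = (1/3)/(7/9) = 3/7.
From π_2 · 1/10 = π_3 · 2/5: π_3/π_2 = (1/10)/(2/5) = 1/4.
Take π_1 proportional to 1; then unnormalized π = (1, 3/7, 3/28). Normalize by dividing by the sum 43/28:
  π = (28/43, 12/43, 3/43).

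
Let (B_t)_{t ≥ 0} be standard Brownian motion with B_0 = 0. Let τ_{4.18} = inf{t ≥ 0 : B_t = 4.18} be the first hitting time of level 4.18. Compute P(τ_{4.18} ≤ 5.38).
P(τ_{4.18} ≤ 5.38) = 2(1 − Φ(4.18/√5.38)) = 2(1 − Φ(1.8021)) ≈ 0.0715

By the reflection principle for standard BM, P(τ_b ≤ t) = 2 · P(B_t ≥ b). Since B_t ~ N(0, t), P(B_t ≥ 4.18) = 1 − Φ(4.18/√t) = 1 − Φ(4.18/√5.38) = 1 − Φ(1.8021) ≈ 0.03576. Doubling: P(τ_{4.18} ≤ 5.38) ≈ 2 · 0.03576 = 0.07152 ≈ 0.0715.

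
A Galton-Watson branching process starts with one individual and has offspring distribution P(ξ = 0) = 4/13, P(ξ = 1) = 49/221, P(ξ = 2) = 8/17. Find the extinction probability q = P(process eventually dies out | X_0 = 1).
q = 17/26

The pgf is f(s) = 4/13 + 49/221·s + 8/17·s². The extinction probability q is the smallest fixed point of f in [0, 1]. Setting s = f(s):
  8/17·s² + (49/221 − 1)·s + 4/13 = 0
  8/17·s² − (4/13 + 8/17)·s + 4/13 = 0
which factors as (s − 1)·(8/17·s − 4/13) = 0, giving roots s = 1 and s = (4/13)/(8/17) = 17/26.
Mean offspring μ = 49/221 + 2·8/17 = 257/221 > 1 (supercritical), so q < 1. The extinction probability is the smaller root: q = (4/13)/(8/17) = 17/26.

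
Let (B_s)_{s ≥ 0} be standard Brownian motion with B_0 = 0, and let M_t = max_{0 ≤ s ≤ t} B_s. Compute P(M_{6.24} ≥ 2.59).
P(M_{6.24} ≥ 2.59) = 2·P(B_{6.24} ≥ 2.59) = 2(1 − Φ(2.59/√6.24)) ≈ 0.2998

By the reflection principle for Brownian motion, P(M_t ≥ a) = 2 · P(B_t ≥ a) for a ≥ 0. Since B_t ~ N(0, t), P(B_t ≥ 2.59) = 1 − Φ(2.59/√t) = 1 − Φ(2.59/√6.24) = 1 − Φ(1.0368). So
  P(M_{6.24} ≥ 2.59) = 2(1 − Φ(1.0368)) ≈ 0.2998.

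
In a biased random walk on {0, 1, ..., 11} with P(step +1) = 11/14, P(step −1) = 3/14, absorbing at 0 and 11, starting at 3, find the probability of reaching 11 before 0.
P(hit 11 before 0) = (1 − (3/11)^3) / (1 − (3/11)^11) = 34940497603/35663936683

Let u_k denote P(reach 11 before 0 | start at k). Boundary: u_0 = 0, u_11 = 1. Recurrence: u_k = 11/14·u_{k+1} + 3/14·u_{k-1} for 1 ≤ k ≤ 10. Try u_k = A + B·r^k with r = q/p = (3/14)/(11/14) = 3/11. Substitution satisfies the recurrence; boundary conditions give:
  u_k = (1 − r^k) / (1 − r^N) = (1 − (3/11)^3) / (1 − (3/11)^11) = 34940497603/35663936683.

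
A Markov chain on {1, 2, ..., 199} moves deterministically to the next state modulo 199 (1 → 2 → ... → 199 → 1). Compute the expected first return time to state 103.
E[T_103 | X_0 = 103] = 199

The chain cycles deterministically, so starting at state 103 it returns in exactly 199 steps. Equivalently, the stationary distribution is uniform π_j = 1/199 for every state j, so by Kac's formula E[T_103] = 1/π_103 = 199.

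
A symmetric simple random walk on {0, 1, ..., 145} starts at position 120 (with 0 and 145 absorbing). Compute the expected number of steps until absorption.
E[τ | X_0 = 120] = 3000

Let v_k = E[τ | X_0 = k]. Boundary: v_0 = v_145 = 0. Recurrence: v_k = 1 + (v_{k-1} + v_{k+1})/2 for 1 ≤ k ≤ 144. The particular solution to v_k − (v_{k-1} + v_{k+1})/2 = 1 is v_k = −k^2. Adding homogeneous solution A + B k and matching boundaries gives v_k = k (145 − k). Substituting k = 120: v_120 = 120 · 25 = 3000.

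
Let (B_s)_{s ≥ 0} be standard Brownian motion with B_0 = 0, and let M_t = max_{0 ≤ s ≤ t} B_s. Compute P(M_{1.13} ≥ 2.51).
P(M_{1.13} ≥ 2.51) = 2·P(B_{1.13} ≥ 2.51) = 2(1 − Φ(2.51/√1.13)) ≈ 0.0182

By the reflection principle for Brownian motion, P(M_t ≥ a) = 2 · P(B_t ≥ a) for a ≥ 0. Since B_t ~ N(0, t), P(B_t ≥ 2.51) = 1 − Φ(2.51/√t) = 1 − Φ(2.51/√1.13) = 1 − Φ(2.3612). So
  P(M_{1.13} ≥ 2.51) = 2(1 − Φ(2.3612)) ≈ 0.0182.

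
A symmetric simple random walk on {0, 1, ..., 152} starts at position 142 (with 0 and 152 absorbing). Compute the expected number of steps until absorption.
E[τ | X_0 = 142] = 1420

Let v_k = E[τ | X_0 = k]. Boundary: v_0 = v_152 = 0. Recurrence: v_k = 1 + (v_{k-1} + v_{k+1})/2 for 1 ≤ k ≤ 151. The particular solution to v_k − (v_{k-1} + v_{k+1})/2 = 1 is v_k = −k^2. Adding homogeneous solution A + B k and matching boundaries gives v_k = k (152 − k). Substituting k = 142: v_142 = 142 · 10 = 1420.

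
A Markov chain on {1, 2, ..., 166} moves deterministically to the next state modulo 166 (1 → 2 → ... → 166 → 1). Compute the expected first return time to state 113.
E[T_113 | X_0 = 113] = 166

The chain cycles deterministically, so starting at state 113 it returns in exactly 166 steps. Equivalently, the stationary distribution is uniform π_j = 1/166 for every state j, so by Kac's formula E[T_113] = 1/π_113 = 166.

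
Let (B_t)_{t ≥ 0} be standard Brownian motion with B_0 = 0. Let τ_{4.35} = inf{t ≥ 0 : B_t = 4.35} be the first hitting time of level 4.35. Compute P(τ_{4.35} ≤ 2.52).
P(τ_{4.35} ≤ 2.52) = 2(1 − Φ(4.35/√2.52)) = 2(1 − Φ(2.7402)) ≈ 0.0061

By the reflection principle for standard BM, P(τ_b ≤ t) = 2 · P(B_t ≥ b). Since B_t ~ N(0, t), P(B_t ≥ 4.35) = 1 − Φ(4.35/√t) = 1 − Φ(4.35/√2.52) = 1 − Φ(2.7402) ≈ 0.00307. Doubling: P(τ_{4.35} ≤ 2.52) ≈ 2 · 0.00307 = 0.00614 ≈ 0.0061.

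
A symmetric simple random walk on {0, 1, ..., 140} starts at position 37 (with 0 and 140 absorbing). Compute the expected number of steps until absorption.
E[τ | X_0 = 37] = 3811

Let v_k = E[τ | X_0 = k]. Boundary: v_0 = v_140 = 0. Recurrence: v_k = 1 + (v_{k-1} + v_{k+1})/2 for 1 ≤ k ≤ 139. The particular solution to v_k − (v_{k-1} + v_{k+1})/2 = 1 is v_k = −k^2. Adding homogeneous solution A + B k and matching boundaries gives v_k = k (140 − k). Substituting k = 37: v_37 = 37 · 103 = 3811.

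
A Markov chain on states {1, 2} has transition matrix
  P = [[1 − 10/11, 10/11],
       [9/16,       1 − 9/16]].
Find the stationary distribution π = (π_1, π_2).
π_1 = 99/259, π_2 = 160/259

Solve πP = π with π_1 + π_2 = 1. From πP = π: π_1 · (1 − 10/11) + π_2 · 9/16 = π_1 ⇒ π_2 · 9/16 = π_1 · 10/11 ⇒ π_2/π_1 = (10/11)/(9/16) = 160/99. Together with π_1 + π_2 = 1:
  π_1 = (9/16)/(10/11 + 9/16) = (9/16)/(259/176) = 99/259,
  π_2 = (10/11)/(10/11 + 9/16) = (10/11)/(259/176) = 160/259.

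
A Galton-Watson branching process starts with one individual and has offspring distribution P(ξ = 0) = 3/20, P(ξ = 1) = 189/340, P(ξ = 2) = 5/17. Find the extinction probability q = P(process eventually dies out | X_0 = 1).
q = 51/100

The pgf is f(s) = 3/20 + 189/340·s + 5/17·s². The extinction probability q is the smallest fixed point of f in [0, 1]. Setting s = f(s):
  5/17·s² + (189/340 − 1)·s + 3/20 = 0
  5/17·s² − (3/20 + 5/17)·s + 3/20 = 0
which factors as (s − 1)·(5/17·s − 3/20) = 0, giving roots s = 1 and s = (3/20)/(5/17) = 51/100.
Mean offspring μ = 189/340 + 2·5/17 = 389/340 > 1 (supercritical), so q < 1. The extinction probability is the smaller root: q = (3/20)/(5/17) = 51/100.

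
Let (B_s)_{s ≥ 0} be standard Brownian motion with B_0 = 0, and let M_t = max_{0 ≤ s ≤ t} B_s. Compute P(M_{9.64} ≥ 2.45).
P(M_{9.64} ≥ 2.45) = 2·P(B_{9.64} ≥ 2.45) = 2(1 − Φ(2.45/√9.64)) ≈ 0.4301

By the reflection principle for Brownian motion, P(M_t ≥ a) = 2 · P(B_t ≥ a) for a ≥ 0. Since B_t ~ N(0, t), P(B_t ≥ 2.45) = 1 − Φ(2.45/√t) = 1 − Φ(2.45/√9.64) = 1 − Φ(0.7891). So
  P(M_{9.64} ≥ 2.45) = 2(1 − Φ(0.7891)) ≈ 0.4301.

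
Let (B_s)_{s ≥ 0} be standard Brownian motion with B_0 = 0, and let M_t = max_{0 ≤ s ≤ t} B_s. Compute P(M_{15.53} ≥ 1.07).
P(M_{15.53} ≥ 1.07) = 2·P(B_{15.53} ≥ 1.07) = 2(1 − Φ(1.07/√15.53)) ≈ 0.7860

By the reflection principle for Brownian motion, P(M_t ≥ a) = 2 · P(B_t ≥ a) for a ≥ 0. Since B_t ~ N(0, t), P(B_t ≥ 1.07) = 1 − Φ(1.07/√t) = 1 − Φ(1.07/√15.53) = 1 − Φ(0.2715). So
  P(M_{15.53} ≥ 1.07) = 2(1 − Φ(0.2715)) ≈ 0.7860.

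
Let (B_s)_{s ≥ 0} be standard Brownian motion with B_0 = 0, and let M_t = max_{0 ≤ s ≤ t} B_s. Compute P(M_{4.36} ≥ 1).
P(M_{4.36} ≥ 1) = 2·P(B_{4.36} ≥ 1) = 2(1 − Φ(1/√4.36)) ≈ 0.6320

By the reflection principle for Brownian motion, P(M_t ≥ a) = 2 · P(B_t ≥ a) for a ≥ 0. Since B_t ~ N(0, t), P(B_t ≥ 1) = 1 − Φ(1/√t) = 1 − Φ(1/√4.36) = 1 − Φ(0.4789). So
  P(M_{4.36} ≥ 1) = 2(1 − Φ(0.4789)) ≈ 0.6320.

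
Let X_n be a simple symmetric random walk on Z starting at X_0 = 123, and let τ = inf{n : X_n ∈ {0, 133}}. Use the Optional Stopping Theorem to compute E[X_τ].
E[X_τ] = 123

X_n is a martingale and τ is a bounded-mean stopping time (indeed τ is finite a.s. with bounded expectation since the walk is in a bounded region). By the OST, E[X_τ] = E[X_0] = 123. Equivalently: E[X_τ] = 133 · P(hit 133 first) + 0 · P(hit 0 first) = 133 · (123/133) = 123.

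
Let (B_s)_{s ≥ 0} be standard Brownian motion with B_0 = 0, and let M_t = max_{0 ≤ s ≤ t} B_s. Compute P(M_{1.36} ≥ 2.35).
P(M_{1.36} ≥ 2.35) = 2·P(B_{1.36} ≥ 2.35) = 2(1 − Φ(2.35/√1.36)) ≈ 0.0439

By the reflection principle for Brownian motion, P(M_t ≥ a) = 2 · P(B_t ≥ a) for a ≥ 0. Since B_t ~ N(0, t), P(B_t ≥ 2.35) = 1 − Φ(2.35/√t) = 1 − Φ(2.35/√1.36) = 1 − Φ(2.0151). So
  P(M_{1.36} ≥ 2.35) = 2(1 − Φ(2.0151)) ≈ 0.0439.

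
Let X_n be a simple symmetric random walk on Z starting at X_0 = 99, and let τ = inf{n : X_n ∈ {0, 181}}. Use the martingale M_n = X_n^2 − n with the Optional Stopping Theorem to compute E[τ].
E[τ] = 8118

M_n = X_n^2 − n is a martingale (since E[X_{n+1}^2 | F_n] = X_n^2 + 1). By OST (τ has finite mean in a bounded region), E[M_τ] = E[M_0] = X_0^2 − 0 = 99^2 = 9801. Also E[M_τ] = E[X_τ^2] − E[τ]. The walk exits at 0 or 181, with P(hit 181 first) = 99/181, so E[X_τ^2] = 181^2 · 99/181 + 0 = 17919. Thus E[τ] = E[X_τ^2] − E[M_τ] = 17919 − 9801 = 8118 = 99(181 − 99) = 8118.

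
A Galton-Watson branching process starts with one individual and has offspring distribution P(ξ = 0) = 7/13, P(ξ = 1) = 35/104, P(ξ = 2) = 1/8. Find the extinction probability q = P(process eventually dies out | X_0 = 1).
q = 1

Mean offspring μ = 0·7/13 + 1·35/104 + 2·1/8 = 61/104 ≤ 1. For μ ≤ 1 with offspring not concentrated at 1, the Galton-Watson process goes extinct almost surely, so q = 1.
(Algebraic check: The pgf is f(s) = 7/13 + 35/104·s + 1/8·s². The extinction probability q is the smallest fixed point of f in [0, 1]. Setting s = f(s):
  1/8·s² + (35/104 − 1)·s + 7/13 = 0
  1/8·s² − (7/13 + 1/8)·s + 7/13 = 0
which factors as (s − 1)·(1/8·s − 7/13) = 0, giving roots s = 1 and s = (7/13)/(1/8) = 56/13. Since 56/13 ≥ 1, the smallest root in [0, 1] is s = 1.)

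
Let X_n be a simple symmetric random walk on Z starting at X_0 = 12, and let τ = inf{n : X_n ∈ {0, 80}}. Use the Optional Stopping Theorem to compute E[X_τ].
E[X_τ] = 12

X_n is a martingale and τ is a bounded-mean stopping time (indeed τ is finite a.s. with bounded expectation since the walk is in a bounded region). By the OST, E[X_τ] = E[X_0] = 12. Equivalently: E[X_τ] = 80 · P(hit 80 first) + 0 · P(hit 0 first) = 80 · (12/80) = 12.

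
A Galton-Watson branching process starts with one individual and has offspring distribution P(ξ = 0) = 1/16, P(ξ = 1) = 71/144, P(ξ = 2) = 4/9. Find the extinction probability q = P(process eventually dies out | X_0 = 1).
q = 9/64

The pgf is f(s) = 1/16 + 71/144·s + 4/9·s². The extinction probability q is the smallest fixed point of f in [0, 1]. Setting s = f(s):
  4/9·s² + (71/144 − 1)·s + 1/16 = 0
  4/9·s² − (1/16 + 4/9)·s + 1/16 = 0
which factors as (s − 1)·(4/9·s − 1/16) = 0, giving roots s = 1 and s = (1/16)/(4/9) = 9/64.
Mean offspring μ = 71/144 + 2·4/9 = 199/144 > 1 (supercritical), so q < 1. The extinction probability is the smaller root: q = (1/16)/(4/9) = 9/64.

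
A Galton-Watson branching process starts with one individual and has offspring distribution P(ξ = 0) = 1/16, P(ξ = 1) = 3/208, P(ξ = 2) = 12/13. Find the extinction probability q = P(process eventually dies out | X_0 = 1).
q = 13/192

The pgf is f(s) = 1/16 + 3/208·s + 12/13·s². The extinction probability q is the smallest fixed point of f in [0, 1]. Setting s = f(s):
  12/13·s² + (3/208 − 1)·s + 1/16 = 0
  12/13·s² − (1/16 + 12/13)·s + 1/16 = 0
which factors as (s − 1)·(12/13·s − 1/16) = 0, giving roots s = 1 and s = (1/16)/(12/13) = 13/192.
Mean offspring μ = 3/208 + 2·12/13 = 387/208 > 1 (supercritical), so q < 1. The extinction probability is the smaller root: q = (1/16)/(12/13) = 13/192.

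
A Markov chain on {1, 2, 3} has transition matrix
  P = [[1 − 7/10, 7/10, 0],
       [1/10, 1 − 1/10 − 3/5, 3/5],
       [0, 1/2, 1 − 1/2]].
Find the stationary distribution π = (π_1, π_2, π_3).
π = (5/82, 35/82, 21/41)

This is a birth-death chain on three states, which satisfies detailed balance: π_1 · P_{12} = π_2 · P_{21} and π_2 · P_{23} = π_3 · P_{32}.
From π_1 · 7/10 = π_2 · 1/10: π_2/π_1 = (7/10)/(1/10) = 7.
From π_2 · 3/5 = π_3 · 1/2: π_3/π_2 = (3/5)/(1/2) = 6/5.
Take π_1 proportional to 1; then unnormalized π = (1, 7, 42/5). Normalize by dividing by the sum 82/5:
  π = (5/82, 35/82, 21/41).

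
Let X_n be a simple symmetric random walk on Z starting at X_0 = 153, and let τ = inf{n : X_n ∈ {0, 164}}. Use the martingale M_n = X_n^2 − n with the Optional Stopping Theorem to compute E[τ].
E[τ] = 1683

M_n = X_n^2 − n is a martingale (since E[X_{n+1}^2 | F_n] = X_n^2 + 1). By OST (τ has finite mean in a bounded region), E[M_τ] = E[M_0] = X_0^2 − 0 = 153^2 = 23409. Also E[M_τ] = E[X_τ^2] − E[τ]. The walk exits at 0 or 164, with P(hit 164 first) = 153/164, so E[X_τ^2] = 164^2 · 153/164 + 0 = 25092. Thus E[τ] = E[X_τ^2] − E[M_τ] = 25092 − 23409 = 1683 = 153(164 − 153) = 1683.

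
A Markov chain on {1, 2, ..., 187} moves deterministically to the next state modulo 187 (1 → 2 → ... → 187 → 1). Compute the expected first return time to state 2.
E[T_2 | X_0 = 2] = 187

The chain cycles deterministically, so starting at state 2 it returns in exactly 187 steps. Equivalently, the stationary distribution is uniform π_j = 1/187 for every state j, so by Kac's formula E[T_2] = 1/π_2 = 187.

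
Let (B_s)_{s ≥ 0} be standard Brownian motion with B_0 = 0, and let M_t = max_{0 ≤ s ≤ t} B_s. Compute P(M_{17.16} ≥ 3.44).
P(M_{17.16} ≥ 3.44) = 2·P(B_{17.16} ≥ 3.44) = 2(1 − Φ(3.44/√17.16)) ≈ 0.4063

By the reflection principle for Brownian motion, P(M_t ≥ a) = 2 · P(B_t ≥ a) for a ≥ 0. Since B_t ~ N(0, t), P(B_t ≥ 3.44) = 1 − Φ(3.44/√t) = 1 − Φ(3.44/√17.16) = 1 − Φ(0.8304). So
  P(M_{17.16} ≥ 3.44) = 2(1 − Φ(0.8304)) ≈ 0.4063.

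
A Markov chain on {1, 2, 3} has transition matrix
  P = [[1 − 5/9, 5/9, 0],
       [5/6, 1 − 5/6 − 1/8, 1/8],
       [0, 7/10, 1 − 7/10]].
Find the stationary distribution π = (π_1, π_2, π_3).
π = (14/25, 28/75, 1/15)

This is a birth-death chain on three states, which satisfies detailed balance: π_1 · P_{12} = π_2 · P_{21} and π_2 · P_{23} = π_3 · P_{32}.
From π_1 · 5/9 = π_2 · 5/6: π_2/π_1 = (5/9)/(5/6) = 2/3.
From π_2 · 1/8 = π_3 · 7/10: π_3/π_2 = (1/8)/(7/10) = 5/28.
Take π_1 proportional to 1; then unnormalized π = (1, 2/3, 5/42). Normalize by dividing by the sum 25/14:
  π = (14/25, 28/75, 1/15).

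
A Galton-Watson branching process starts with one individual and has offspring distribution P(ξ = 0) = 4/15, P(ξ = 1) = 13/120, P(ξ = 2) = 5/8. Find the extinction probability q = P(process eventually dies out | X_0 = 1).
q = 32/75

The pgf is f(s) = 4/15 + 13/120·s + 5/8·s². The extinction probability q is the smallest fixed point of f in [0, 1]. Setting s = f(s):
  5/8·s² + (13/120 − 1)·s + 4/15 = 0
  5/8·s² − (4/15 + 5/8)·s + 4/15 = 0
which factors as (s − 1)·(5/8·s − 4/15) = 0, giving roots s = 1 and s = (4/15)/(5/8) = 32/75.
Mean offspring μ = 13/120 + 2·5/8 = 163/120 > 1 (supercritical), so q < 1. The extinction probability is the smaller root: q = (4/15)/(5/8) = 32/75.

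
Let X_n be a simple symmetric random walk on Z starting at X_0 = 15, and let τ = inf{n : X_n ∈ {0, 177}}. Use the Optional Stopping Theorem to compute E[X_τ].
E[X_τ] = 15

X_n is a martingale and τ is a bounded-mean stopping time (indeed τ is finite a.s. with bounded expectation since the walk is in a bounded region). By the OST, E[X_τ] = E[X_0] = 15. Equivalently: E[X_τ] = 177 · P(hit 177 first) + 0 · P(hit 0 first) = 177 · (15/177) = 15.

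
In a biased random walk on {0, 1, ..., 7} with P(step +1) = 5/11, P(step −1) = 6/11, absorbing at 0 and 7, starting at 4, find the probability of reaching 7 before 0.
P(hit 7 before 0) = (1 − (6/5)^4) / (1 − (6/5)^7) = 83875/201811

Let u_k denote P(reach 7 before 0 | start at k). Boundary: u_0 = 0, u_7 = 1. Recurrence: u_k = 5/11·u_{k+1} + 6/11·u_{k-1} for 1 ≤ k ≤ 6. Try u_k = A + B·r^k with r = q/p = (6/11)/(5/11) = 6/5. Substitution satisfies the recurrence; boundary conditions give:
  u_k = (1 − r^k) / (1 − r^N) = (1 − (6/5)^4) / (1 − (6/5)^7) = 83875/201811.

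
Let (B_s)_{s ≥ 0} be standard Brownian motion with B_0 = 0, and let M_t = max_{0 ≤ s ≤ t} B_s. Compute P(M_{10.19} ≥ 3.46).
P(M_{10.19} ≥ 3.46) = 2·P(B_{10.19} ≥ 3.46) = 2(1 − Φ(3.46/√10.19)) ≈ 0.2784

By the reflection principle for Brownian motion, P(M_t ≥ a) = 2 · P(B_t ≥ a) for a ≥ 0. Since B_t ~ N(0, t), P(B_t ≥ 3.46) = 1 − Φ(3.46/√t) = 1 − Φ(3.46/√10.19) = 1 − Φ(1.0839). So
  P(M_{10.19} ≥ 3.46) = 2(1 − Φ(1.0839)) ≈ 0.2784.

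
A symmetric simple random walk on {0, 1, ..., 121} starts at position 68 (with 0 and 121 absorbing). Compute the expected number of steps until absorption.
E[τ | X_0 = 68] = 3604

Let v_k = E[τ | X_0 = k]. Boundary: v_0 = v_121 = 0. Recurrence: v_k = 1 + (v_{k-1} + v_{k+1})/2 for 1 ≤ k ≤ 120. The particular solution to v_k − (v_{k-1} + v_{k+1})/2 = 1 is v_k = −k^2. Adding homogeneous solution A + B k and matching boundaries gives v_k = k (121 − k). Substituting k = 68: v_68 = 68 · 53 = 3604.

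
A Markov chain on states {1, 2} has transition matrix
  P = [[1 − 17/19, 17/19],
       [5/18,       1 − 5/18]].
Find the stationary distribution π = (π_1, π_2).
π_1 = 95/401, π_2 = 306/401

Solve πP = π with π_1 + π_2 = 1. From πP = π: π_1 · (1 − 17/19) + π_2 · 5/18 = π_1 ⇒ π_2 · 5/18 = π_1 · 17/19 ⇒ π_2/π_1 = (17/19)/(5/18) = 306/95. Together with π_1 + π_2 = 1:
  π_1 = (5/18)/(17/19 + 5/18) = (5/18)/(401/342) = 95/401,
  π_2 = (17/19)/(17/19 + 5/18) = (17/19)/(401/342) = 306/401.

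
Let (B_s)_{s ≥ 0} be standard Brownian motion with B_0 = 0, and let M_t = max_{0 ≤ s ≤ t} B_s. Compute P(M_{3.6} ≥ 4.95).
P(M_{3.6} ≥ 4.95) = 2·P(B_{3.6} ≥ 4.95) = 2(1 − Φ(4.95/√3.6)) ≈ 0.0091

By the reflection principle for Brownian motion, P(M_t ≥ a) = 2 · P(B_t ≥ a) for a ≥ 0. Since B_t ~ N(0, t), P(B_t ≥ 4.95) = 1 − Φ(4.95/√t) = 1 − Φ(4.95/√3.6) = 1 − Φ(2.6089). So
  P(M_{3.6} ≥ 4.95) = 2(1 − Φ(2.6089)) ≈ 0.0091.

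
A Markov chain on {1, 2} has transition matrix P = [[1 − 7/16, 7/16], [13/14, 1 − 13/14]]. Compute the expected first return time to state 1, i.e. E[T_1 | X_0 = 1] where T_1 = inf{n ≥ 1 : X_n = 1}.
E[T_1 | X_0 = 1] = 1/π_1 = 153/104

For an irreducible recurrent Markov chain with stationary distribution π, E[T_i | X_0 = i] = 1/π_i (Kac's formula). Here π_1 = (13/14)/(7/16 + 13/14) = (13/14)/(153/112) = 104/153, so E[T_1 | X_0 = 1] = 1/π_1 = (7/16 + 13/14)/(13/14) = (153/112)/(13/14) = 153/104.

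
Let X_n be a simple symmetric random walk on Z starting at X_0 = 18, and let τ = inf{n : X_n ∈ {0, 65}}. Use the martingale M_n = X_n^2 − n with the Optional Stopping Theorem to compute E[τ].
E[τ] = 846

M_n = X_n^2 − n is a martingale (since E[X_{n+1}^2 | F_n] = X_n^2 + 1). By OST (τ has finite mean in a bounded region), E[M_τ] = E[M_0] = X_0^2 − 0 = 18^2 = 324. Also E[M_τ] = E[X_τ^2] − E[τ]. The walk exits at 0 or 65, with P(hit 65 first) = 18/65, so E[X_τ^2] = 65^2 · 18/65 + 0 = 1170. Thus E[τ] = E[X_τ^2] − E[M_τ] = 1170 − 324 = 846 = 18(65 − 18) = 846.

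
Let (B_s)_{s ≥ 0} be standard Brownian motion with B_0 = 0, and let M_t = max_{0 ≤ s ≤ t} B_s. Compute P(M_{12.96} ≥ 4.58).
P(M_{12.96} ≥ 4.58) = 2·P(B_{12.96} ≥ 4.58) = 2(1 − Φ(4.58/√12.96)) ≈ 0.2033

By the reflection principle for Brownian motion, P(M_t ≥ a) = 2 · P(B_t ≥ a) for a ≥ 0. Since B_t ~ N(0, t), P(B_t ≥ 4.58) = 1 − Φ(4.58/√t) = 1 − Φ(4.58/√12.96) = 1 − Φ(1.2722). So
  P(M_{12.96} ≥ 4.58) = 2(1 − Φ(1.2722)) ≈ 0.2033.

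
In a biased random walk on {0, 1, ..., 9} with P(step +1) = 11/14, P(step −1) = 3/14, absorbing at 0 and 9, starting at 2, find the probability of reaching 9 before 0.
P(hit 9 before 0) = (1 − (3/11)^2) / (1 − (3/11)^9) = 272820394/294741001

Let u_k denote P(reach 9 before 0 | start at k). Boundary: u_0 = 0, u_9 = 1. Recurrence: u_k = 11/14·u_{k+1} + 3/14·u_{k-1} for 1 ≤ k ≤ 8. Try u_k = A + B·r^k with r = q/p = (3/14)/(11/14) = 3/11. Substitution satisfies the recurrence; boundary conditions give:
  u_k = (1 − r^k) / (1 − r^N) = (1 − (3/11)^2) / (1 − (3/11)^9) = 272820394/294741001.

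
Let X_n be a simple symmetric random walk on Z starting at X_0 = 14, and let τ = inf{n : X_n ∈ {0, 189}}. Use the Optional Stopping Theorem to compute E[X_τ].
E[X_τ] = 14

X_n is a martingale and τ is a bounded-mean stopping time (indeed τ is finite a.s. with bounded expectation since the walk is in a bounded region). By the OST, E[X_τ] = E[X_0] = 14. Equivalently: E[X_τ] = 189 · P(hit 189 first) + 0 · P(hit 0 first) = 189 · (14/189) = 14.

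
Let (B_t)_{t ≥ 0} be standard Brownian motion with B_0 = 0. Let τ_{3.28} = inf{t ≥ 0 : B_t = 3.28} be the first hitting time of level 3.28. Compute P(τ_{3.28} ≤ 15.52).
P(τ_{3.28} ≤ 15.52) = 2(1 − Φ(3.28/√15.52)) = 2(1 − Φ(0.8326)) ≈ 0.4051

By the reflection principle for standard BM, P(τ_b ≤ t) = 2 · P(B_t ≥ b). Since B_t ~ N(0, t), P(B_t ≥ 3.28) = 1 − Φ(3.28/√t) = 1 − Φ(3.28/√15.52) = 1 − Φ(0.8326) ≈ 0.20254. Doubling: P(τ_{3.28} ≤ 15.52) ≈ 2 · 0.20254 = 0.40508 ≈ 0.4051.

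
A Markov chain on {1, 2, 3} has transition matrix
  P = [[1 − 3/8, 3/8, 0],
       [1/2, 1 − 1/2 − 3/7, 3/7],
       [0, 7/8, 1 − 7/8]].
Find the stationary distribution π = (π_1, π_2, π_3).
π = (196/415, 147/415, 72/415)

This is a birth-death chain on three states, which satisfies detailed balance: π_1 · P_{12} = π_2 · P_{21} and π_2 · P_{23} = π_3 · P_{32}.
From π_1 · 3/8 = π_2 · 1/2: π_2/π_1 = (3/8)/(1/2) = 3/4.
From π_2 · 3/7 = π_3 · 7/8: π_3/π_2 = (3/7)/(7/8) = 24/49.
Take π_1 proportional to 1; then unnormalized π = (1, 3/4, 18/49). Normalize by dividing by the sum 415/196:
  π = (196/415, 147/415, 72/415).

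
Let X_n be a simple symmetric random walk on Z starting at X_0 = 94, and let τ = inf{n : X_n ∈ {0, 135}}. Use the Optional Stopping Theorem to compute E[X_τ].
E[X_τ] = 94

X_n is a martingale and τ is a bounded-mean stopping time (indeed τ is finite a.s. with bounded expectation since the walk is in a bounded region). By the OST, E[X_τ] = E[X_0] = 94. Equivalently: E[X_τ] = 135 · P(hit 135 first) + 0 · P(hit 0 first) = 135 · (94/135) = 94.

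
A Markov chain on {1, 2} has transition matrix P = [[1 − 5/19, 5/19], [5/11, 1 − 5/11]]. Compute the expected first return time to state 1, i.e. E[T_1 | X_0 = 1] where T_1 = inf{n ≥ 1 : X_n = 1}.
E[T_1 | X_0 = 1] = 1/π_1 = 30/19

For an irreducible recurrent Markov chain with stationary distribution π, E[T_i | X_0 = i] = 1/π_i (Kac's formula). Here π_1 = (5/11)/(5/19 + 5/11) = (5/11)/(150/209) = 19/30, so E[T_1 | X_0 = 1] = 1/π_1 = (5/19 + 5/11)/(5/11) = (150/209)/(5/11) = 30/19.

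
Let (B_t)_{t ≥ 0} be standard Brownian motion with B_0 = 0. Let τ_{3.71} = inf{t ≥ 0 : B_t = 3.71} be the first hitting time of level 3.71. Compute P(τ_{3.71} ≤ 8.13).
P(τ_{3.71} ≤ 8.13) = 2(1 − Φ(3.71/√8.13)) = 2(1 − Φ(1.3012)) ≈ 0.1932

By the reflection principle for standard BM, P(τ_b ≤ t) = 2 · P(B_t ≥ b). Since B_t ~ N(0, t), P(B_t ≥ 3.71) = 1 − Φ(3.71/√t) = 1 − Φ(3.71/√8.13) = 1 − Φ(1.3012) ≈ 0.09660. Doubling: P(τ_{3.71} ≤ 8.13) ≈ 2 · 0.09660 = 0.19320 ≈ 0.1932.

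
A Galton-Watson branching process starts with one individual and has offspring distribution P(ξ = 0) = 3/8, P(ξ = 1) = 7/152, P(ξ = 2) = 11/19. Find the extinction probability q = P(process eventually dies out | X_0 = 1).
q = 57/88

The pgf is f(s) = 3/8 + 7/152·s + 11/19·s². The extinction probability q is the smallest fixed point of f in [0, 1]. Setting s = f(s):
  11/19·s² + (7/152 − 1)·s + 3/8 = 0
  11/19·s² − (3/8 + 11/19)·s + 3/8 = 0
which factors as (s − 1)·(11/19·s − 3/8) = 0, giving roots s = 1 and s = (3/8)/(11/19) = 57/88.
Mean offspring μ = 7/152 + 2·11/19 = 183/152 > 1 (supercritical), so q < 1. The extinction probability is the smaller root: q = (3/8)/(11/19) = 57/88.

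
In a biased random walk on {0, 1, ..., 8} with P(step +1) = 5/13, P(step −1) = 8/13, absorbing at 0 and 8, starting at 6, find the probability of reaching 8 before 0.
P(hit 8 before 0) = (1 − (8/5)^6) / (1 − (8/5)^8) = 158025/420169

Let u_k denote P(reach 8 before 0 | start at k). Boundary: u_0 = 0, u_8 = 1. Recurrence: u_k = 5/13·u_{k+1} + 8/13·u_{k-1} for 1 ≤ k ≤ 7. Try u_k = A + B·r^k with r = q/p = (8/13)/(5/13) = 8/5. Substitution satisfies the recurrence; boundary conditions give:
  u_k = (1 − r^k) / (1 − r^N) = (1 − (8/5)^6) / (1 − (8/5)^8) = 158025/420169.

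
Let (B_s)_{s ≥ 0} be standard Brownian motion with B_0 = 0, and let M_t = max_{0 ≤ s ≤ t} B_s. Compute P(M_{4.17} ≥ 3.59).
P(M_{4.17} ≥ 3.59) = 2·P(B_{4.17} ≥ 3.59) = 2(1 − Φ(3.59/√4.17)) ≈ 0.0787

By the reflection principle for Brownian motion, P(M_t ≥ a) = 2 · P(B_t ≥ a) for a ≥ 0. Since B_t ~ N(0, t), P(B_t ≥ 3.59) = 1 − Φ(3.59/√t) = 1 − Φ(3.59/√4.17) = 1 − Φ(1.7580). So
  P(M_{4.17} ≥ 3.59) = 2(1 − Φ(1.7580)) ≈ 0.0787.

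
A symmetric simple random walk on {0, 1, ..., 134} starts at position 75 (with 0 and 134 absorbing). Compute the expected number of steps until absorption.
E[τ | X_0 = 75] = 4425

Let v_k = E[τ | X_0 = k]. Boundary: v_0 = v_134 = 0. Recurrence: v_k = 1 + (v_{k-1} + v_{k+1})/2 for 1 ≤ k ≤ 133. The particular solution to v_k − (v_{k-1} + v_{k+1})/2 = 1 is v_k = −k^2. Adding homogeneous solution A + B k and matching boundaries gives v_k = k (134 − k). Substituting k = 75: v_75 = 75 · 59 = 4425.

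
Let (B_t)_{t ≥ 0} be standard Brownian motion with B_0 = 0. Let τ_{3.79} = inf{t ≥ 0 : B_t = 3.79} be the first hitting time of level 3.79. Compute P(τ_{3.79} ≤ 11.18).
P(τ_{3.79} ≤ 11.18) = 2(1 − Φ(3.79/√11.18)) = 2(1 − Φ(1.1335)) ≈ 0.2570

By the reflection principle for standard BM, P(τ_b ≤ t) = 2 · P(B_t ≥ b). Since B_t ~ N(0, t), P(B_t ≥ 3.79) = 1 − Φ(3.79/√t) = 1 − Φ(3.79/√11.18) = 1 − Φ(1.1335) ≈ 0.12850. Doubling: P(τ_{3.79} ≤ 11.18) ≈ 2 · 0.12850 = 0.25700 ≈ 0.2570.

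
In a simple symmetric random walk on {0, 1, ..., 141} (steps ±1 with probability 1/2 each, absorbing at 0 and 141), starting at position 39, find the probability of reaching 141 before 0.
P(hit 141 before 0) = 39/141 = 13/47

Let u_k = P(hit 141 before 0 | start at k). Then u_0 = 0, u_141 = 1, and u_k = u_{k-1}/2 + u_{k+1}/2 for 1 ≤ k ≤ 140. This harmonic recurrence is solved by u_k = k/141, giving u_39 = 39/141 = 13/47.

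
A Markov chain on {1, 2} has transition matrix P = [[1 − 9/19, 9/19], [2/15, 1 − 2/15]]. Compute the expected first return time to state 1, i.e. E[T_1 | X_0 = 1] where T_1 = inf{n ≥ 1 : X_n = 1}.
E[T_1 | X_0 = 1] = 1/π_1 = 173/38

For an irreducible recurrent Markov chain with stationary distribution π, E[T_i | X_0 = i] = 1/π_i (Kac's formula). Here π_1 = (2/15)/(9/19 + 2/15) = (2/15)/(173/285) = 38/173, so E[T_1 | X_0 = 1] = 1/π_1 = (9/19 + 2/15)/(2/15) = (173/285)/(2/15) = 173/38.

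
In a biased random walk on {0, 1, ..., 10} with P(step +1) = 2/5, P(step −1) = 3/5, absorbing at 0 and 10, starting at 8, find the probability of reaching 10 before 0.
P(hit 10 before 0) = (1 − (3/2)^8) / (1 − (3/2)^10) = 5044/11605

Let u_k denote P(reach 10 before 0 | start at k). Boundary: u_0 = 0, u_10 = 1. Recurrence: u_k = 2/5·u_{k+1} + 3/5·u_{k-1} for 1 ≤ k ≤ 9. Try u_k = A + B·r^k with r = q/p = (3/5)/(2/5) = 3/2. Substitution satisfies the recurrence; boundary conditions give:
  u_k = (1 − r^k) / (1 − r^N) = (1 − (3/2)^8) / (1 − (3/2)^10) = 5044/11605.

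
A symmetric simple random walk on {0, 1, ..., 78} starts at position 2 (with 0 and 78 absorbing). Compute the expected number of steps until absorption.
E[τ | X_0 = 2] = 152

Let v_k = E[τ | X_0 = k]. Boundary: v_0 = v_78 = 0. Recurrence: v_k = 1 + (v_{k-1} + v_{k+1})/2 for 1 ≤ k ≤ 77. The particular solution to v_k − (v_{k-1} + v_{k+1})/2 = 1 is v_k = −k^2. Adding homogeneous solution A + B k and matching boundaries gives v_k = k (78 − k). Substituting k = 2: v_2 = 2 · 76 = 152.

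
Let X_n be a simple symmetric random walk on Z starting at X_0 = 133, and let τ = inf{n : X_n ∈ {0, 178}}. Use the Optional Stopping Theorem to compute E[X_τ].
E[X_τ] = 133

X_n is a martingale and τ is a bounded-mean stopping time (indeed τ is finite a.s. with bounded expectation since the walk is in a bounded region). By the OST, E[X_τ] = E[X_0] = 133. Equivalently: E[X_τ] = 178 · P(hit 178 first) + 0 · P(hit 0 first) = 178 · (133/178) = 133.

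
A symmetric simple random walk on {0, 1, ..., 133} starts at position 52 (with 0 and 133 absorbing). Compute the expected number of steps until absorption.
E[τ | X_0 = 52] = 4212

Let v_k = E[τ | X_0 = k]. Boundary: v_0 = v_133 = 0. Recurrence: v_k = 1 + (v_{k-1} + v_{k+1})/2 for 1 ≤ k ≤ 132. The particular solution to v_k − (v_{k-1} + v_{k+1})/2 = 1 is v_k = −k^2. Adding homogeneous solution A + B k and matching boundaries gives v_k = k (133 − k). Substituting k = 52: v_52 = 52 · 81 = 4212.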